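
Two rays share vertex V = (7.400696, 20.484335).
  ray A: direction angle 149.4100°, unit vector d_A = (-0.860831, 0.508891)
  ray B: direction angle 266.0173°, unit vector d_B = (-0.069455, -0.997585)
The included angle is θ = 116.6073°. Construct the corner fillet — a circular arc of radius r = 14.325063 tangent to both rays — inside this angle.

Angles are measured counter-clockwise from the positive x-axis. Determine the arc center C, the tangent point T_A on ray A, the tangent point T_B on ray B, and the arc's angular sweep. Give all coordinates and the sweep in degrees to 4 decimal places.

center=(-7.5042,12.6546) T_A=(-0.2143,24.9860) T_B=(6.7863,11.6596) sweep=63.3927

bisector direction at 207.7136° = (-0.885283,-0.465053)
center distance |VC| = r/sin(θ/2) = 14.325063/sin(58.3036°) = 16.836286
C = V + |VC|·bis = (-7.5042,12.6546)
T_A = V + ((C−V)·d_A)·d_A = V + 8.8461·d_A = (-0.2143,24.9860)
T_B = V + ((C−V)·d_B)·d_B = V + 8.8461·d_B = (6.7863,11.6596)
sweep = 180° − θ = 63.3927°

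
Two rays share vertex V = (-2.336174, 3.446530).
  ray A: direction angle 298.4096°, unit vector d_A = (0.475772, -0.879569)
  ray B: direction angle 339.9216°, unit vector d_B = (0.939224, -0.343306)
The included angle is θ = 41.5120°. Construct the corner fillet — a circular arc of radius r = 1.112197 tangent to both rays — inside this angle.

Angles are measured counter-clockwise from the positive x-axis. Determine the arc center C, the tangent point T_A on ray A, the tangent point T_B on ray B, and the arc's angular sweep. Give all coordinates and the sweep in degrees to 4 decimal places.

center=(0.0383,1.3944) T_A=(-0.9399,0.8653) T_B=(0.4201,2.4390) sweep=138.4880

bisector direction at 319.1656° = (0.756603,-0.653875)
center distance |VC| = r/sin(θ/2) = 1.112197/sin(20.7560°) = 3.138351
C = V + |VC|·bis = (0.0383,1.3944)
T_A = V + ((C−V)·d_A)·d_A = V + 2.9347·d_A = (-0.9399,0.8653)
T_B = V + ((C−V)·d_B)·d_B = V + 2.9347·d_B = (0.4201,2.4390)
sweep = 180° − θ = 138.4880°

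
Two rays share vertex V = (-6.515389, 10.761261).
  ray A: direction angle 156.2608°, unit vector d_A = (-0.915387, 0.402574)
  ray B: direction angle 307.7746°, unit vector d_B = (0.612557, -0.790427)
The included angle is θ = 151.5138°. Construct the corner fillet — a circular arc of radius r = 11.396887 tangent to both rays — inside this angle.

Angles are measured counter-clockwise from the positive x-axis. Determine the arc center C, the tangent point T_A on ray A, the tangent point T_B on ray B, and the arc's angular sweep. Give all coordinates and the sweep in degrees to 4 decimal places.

center=(-13.7517,1.4933) T_A=(-9.1636,11.9259) T_B=(-4.7433,8.4746) sweep=28.4862

bisector direction at 232.0177° = (-0.615418,-0.788201)
center distance |VC| = r/sin(θ/2) = 11.396887/sin(75.7569°) = 11.758332
C = V + |VC|·bis = (-13.7517,1.4933)
T_A = V + ((C−V)·d_A)·d_A = V + 2.8930·d_A = (-9.1636,11.9259)
T_B = V + ((C−V)·d_B)·d_B = V + 2.8930·d_B = (-4.7433,8.4746)
sweep = 180° − θ = 28.4862°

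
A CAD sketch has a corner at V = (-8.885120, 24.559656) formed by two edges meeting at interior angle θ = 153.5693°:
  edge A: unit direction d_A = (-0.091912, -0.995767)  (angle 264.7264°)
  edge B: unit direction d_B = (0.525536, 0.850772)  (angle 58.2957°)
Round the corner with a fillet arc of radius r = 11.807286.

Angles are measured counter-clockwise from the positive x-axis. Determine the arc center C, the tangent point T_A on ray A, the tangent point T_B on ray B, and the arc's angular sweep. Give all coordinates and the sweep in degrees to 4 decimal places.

bisector direction at 341.5111° = (0.948385,-0.317122)
center distance |VC| = r/sin(θ/2) = 11.807286/sin(76.7846°) = 12.128476
C = V + |VC|·bis = (2.6173,20.7135)
T_A = V + ((C−V)·d_A)·d_A = V + 2.7727·d_A = (-9.1400,21.7987)
T_B = V + ((C−V)·d_B)·d_B = V + 2.7727·d_B = (-7.4280,26.9186)
sweep = 180° − θ = 26.4307°

center=(2.6173,20.7135) T_A=(-9.1400,21.7987) T_B=(-7.4280,26.9186) sweep=26.4307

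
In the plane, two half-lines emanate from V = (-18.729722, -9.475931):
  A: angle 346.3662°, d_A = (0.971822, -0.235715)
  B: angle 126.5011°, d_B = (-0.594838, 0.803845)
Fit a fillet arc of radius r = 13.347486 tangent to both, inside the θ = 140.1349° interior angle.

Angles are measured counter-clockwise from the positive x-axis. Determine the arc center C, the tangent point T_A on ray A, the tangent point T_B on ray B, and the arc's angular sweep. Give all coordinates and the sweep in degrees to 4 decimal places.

center=(-10.8796,2.3545) T_A=(-14.0258,-10.6169) T_B=(-21.6089,-5.5851) sweep=39.8651

bisector direction at 56.4337° = (0.552902,0.833246)
center distance |VC| = r/sin(θ/2) = 13.347486/sin(70.0674°) = 14.198024
C = V + |VC|·bis = (-10.8796,2.3545)
T_A = V + ((C−V)·d_A)·d_A = V + 4.8403·d_A = (-14.0258,-10.6169)
T_B = V + ((C−V)·d_B)·d_B = V + 4.8403·d_B = (-21.6089,-5.5851)
sweep = 180° − θ = 39.8651°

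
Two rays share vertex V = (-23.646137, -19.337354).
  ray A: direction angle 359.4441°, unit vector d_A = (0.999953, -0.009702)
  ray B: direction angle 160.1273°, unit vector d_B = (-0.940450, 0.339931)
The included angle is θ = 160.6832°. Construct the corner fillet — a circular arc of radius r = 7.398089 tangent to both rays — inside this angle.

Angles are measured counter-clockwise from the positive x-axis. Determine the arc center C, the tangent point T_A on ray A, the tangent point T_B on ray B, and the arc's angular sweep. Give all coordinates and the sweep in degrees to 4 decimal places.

bisector direction at 79.7857° = (0.177330,0.984151)
center distance |VC| = r/sin(θ/2) = 7.398089/sin(80.3416°) = 7.504461
C = V + |VC|·bis = (-22.3154,-11.9518)
T_A = V + ((C−V)·d_A)·d_A = V + 1.2591·d_A = (-22.3871,-19.3496)
T_B = V + ((C−V)·d_B)·d_B = V + 1.2591·d_B = (-24.8302,-18.9094)
sweep = 180° − θ = 19.3168°

center=(-22.3154,-11.9518) T_A=(-22.3871,-19.3496) T_B=(-24.8302,-18.9094) sweep=19.3168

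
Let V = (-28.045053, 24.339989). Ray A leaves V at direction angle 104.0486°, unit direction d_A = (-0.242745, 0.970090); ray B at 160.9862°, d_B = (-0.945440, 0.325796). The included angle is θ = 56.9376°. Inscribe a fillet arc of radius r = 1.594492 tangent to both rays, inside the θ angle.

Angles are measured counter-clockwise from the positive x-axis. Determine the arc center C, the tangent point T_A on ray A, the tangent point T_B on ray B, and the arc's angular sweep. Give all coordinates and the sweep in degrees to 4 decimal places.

bisector direction at 132.5174° = (-0.675814,0.737072)
center distance |VC| = r/sin(θ/2) = 1.594492/sin(28.4688°) = 3.344994
C = V + |VC|·bis = (-30.3056,26.8055)
T_A = V + ((C−V)·d_A)·d_A = V + 2.9405·d_A = (-28.7588,27.1925)
T_B = V + ((C−V)·d_B)·d_B = V + 2.9405·d_B = (-30.8251,25.2980)
sweep = 180° − θ = 123.0624°

center=(-30.3056,26.8055) T_A=(-28.7588,27.1925) T_B=(-30.8251,25.2980) sweep=123.0624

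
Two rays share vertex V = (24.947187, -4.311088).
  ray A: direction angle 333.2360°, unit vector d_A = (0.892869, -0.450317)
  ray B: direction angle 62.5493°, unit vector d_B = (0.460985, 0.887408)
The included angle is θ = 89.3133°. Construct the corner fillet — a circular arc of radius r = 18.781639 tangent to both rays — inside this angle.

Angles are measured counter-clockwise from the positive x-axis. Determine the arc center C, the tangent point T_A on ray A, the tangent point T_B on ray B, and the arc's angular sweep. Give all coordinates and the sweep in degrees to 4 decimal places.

bisector direction at 17.8927° = (0.951634,0.307235)
center distance |VC| = r/sin(θ/2) = 18.781639/sin(44.6566°) = 26.721861
C = V + |VC|·bis = (50.3766,3.8988)
T_A = V + ((C−V)·d_A)·d_A = V + 19.0081·d_A = (41.9189,-12.8708)
T_B = V + ((C−V)·d_B)·d_B = V + 19.0081·d_B = (33.7096,12.5568)
sweep = 180° − θ = 90.6867°

center=(50.3766,3.8988) T_A=(41.9189,-12.8708) T_B=(33.7096,12.5568) sweep=90.6867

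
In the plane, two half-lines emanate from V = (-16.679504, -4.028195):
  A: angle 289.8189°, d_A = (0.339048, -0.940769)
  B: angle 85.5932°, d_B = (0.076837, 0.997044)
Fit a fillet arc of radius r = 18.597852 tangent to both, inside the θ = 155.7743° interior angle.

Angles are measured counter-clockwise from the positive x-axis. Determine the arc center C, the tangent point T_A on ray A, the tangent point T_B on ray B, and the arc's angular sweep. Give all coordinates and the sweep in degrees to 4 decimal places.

center=(2.1701,-1.4776) T_A=(-15.3262,-7.7832) T_B=(-16.3728,-0.0486) sweep=24.2257

bisector direction at 7.7061° = (0.990969,0.134091)
center distance |VC| = r/sin(θ/2) = 18.597852/sin(77.8872°) = 19.021339
C = V + |VC|·bis = (2.1701,-1.4776)
T_A = V + ((C−V)·d_A)·d_A = V + 3.9914·d_A = (-15.3262,-7.7832)
T_B = V + ((C−V)·d_B)·d_B = V + 3.9914·d_B = (-16.3728,-0.0486)
sweep = 180° − θ = 24.2257°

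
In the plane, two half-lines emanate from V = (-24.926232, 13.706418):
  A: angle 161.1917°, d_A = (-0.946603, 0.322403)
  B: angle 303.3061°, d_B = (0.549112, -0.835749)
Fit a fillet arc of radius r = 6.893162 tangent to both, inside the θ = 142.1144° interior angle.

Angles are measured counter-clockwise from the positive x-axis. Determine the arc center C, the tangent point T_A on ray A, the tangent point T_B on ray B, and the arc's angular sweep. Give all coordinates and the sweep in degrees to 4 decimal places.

center=(-29.3881,7.9441) T_A=(-27.1657,14.4692) T_B=(-23.6271,11.7292) sweep=37.8856

bisector direction at 232.2489° = (-0.612232,-0.790678)
center distance |VC| = r/sin(θ/2) = 6.893162/sin(71.0572°) = 7.287849
C = V + |VC|·bis = (-29.3881,7.9441)
T_A = V + ((C−V)·d_A)·d_A = V + 2.3658·d_A = (-27.1657,14.4692)
T_B = V + ((C−V)·d_B)·d_B = V + 2.3658·d_B = (-23.6271,11.7292)
sweep = 180° − θ = 37.8856°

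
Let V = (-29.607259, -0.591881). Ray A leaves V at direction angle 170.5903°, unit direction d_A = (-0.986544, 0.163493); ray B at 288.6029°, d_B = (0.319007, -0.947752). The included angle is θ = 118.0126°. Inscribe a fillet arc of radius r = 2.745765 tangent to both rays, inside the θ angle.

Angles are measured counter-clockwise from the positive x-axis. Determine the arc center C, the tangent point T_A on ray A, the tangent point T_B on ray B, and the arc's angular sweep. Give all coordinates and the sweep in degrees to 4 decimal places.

center=(-31.6834,-3.0310) T_A=(-31.2345,-0.3222) T_B=(-29.0811,-2.1551) sweep=61.9874

bisector direction at 229.5966° = (-0.648165,-0.761500)
center distance |VC| = r/sin(θ/2) = 2.745765/sin(59.0063°) = 3.203090
C = V + |VC|·bis = (-31.6834,-3.0310)
T_A = V + ((C−V)·d_A)·d_A = V + 1.6494·d_A = (-31.2345,-0.3222)
T_B = V + ((C−V)·d_B)·d_B = V + 1.6494·d_B = (-29.0811,-2.1551)
sweep = 180° − θ = 61.9874°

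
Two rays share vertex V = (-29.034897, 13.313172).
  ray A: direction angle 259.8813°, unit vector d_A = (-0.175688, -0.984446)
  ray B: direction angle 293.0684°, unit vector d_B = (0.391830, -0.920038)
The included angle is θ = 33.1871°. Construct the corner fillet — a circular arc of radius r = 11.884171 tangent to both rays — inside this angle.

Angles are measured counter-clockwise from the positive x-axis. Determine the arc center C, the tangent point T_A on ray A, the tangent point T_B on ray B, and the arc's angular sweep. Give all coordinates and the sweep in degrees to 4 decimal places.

center=(-24.3422,-28.0355) T_A=(-36.0415,-25.9476) T_B=(-13.4083,-23.3789) sweep=146.8129

bisector direction at 276.4749° = (0.112767,-0.993621)
center distance |VC| = r/sin(θ/2) = 11.884171/sin(16.5936°) = 41.614087
C = V + |VC|·bis = (-24.3422,-28.0355)
T_A = V + ((C−V)·d_A)·d_A = V + 39.8811·d_A = (-36.0415,-25.9476)
T_B = V + ((C−V)·d_B)·d_B = V + 39.8811·d_B = (-13.4083,-23.3789)
sweep = 180° − θ = 146.8129°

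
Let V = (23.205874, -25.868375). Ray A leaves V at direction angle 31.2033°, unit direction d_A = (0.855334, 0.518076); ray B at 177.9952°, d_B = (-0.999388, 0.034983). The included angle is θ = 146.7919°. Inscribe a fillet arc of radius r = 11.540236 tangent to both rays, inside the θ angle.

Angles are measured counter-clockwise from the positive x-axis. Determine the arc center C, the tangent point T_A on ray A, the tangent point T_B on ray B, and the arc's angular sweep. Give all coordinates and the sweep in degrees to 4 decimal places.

bisector direction at 104.5993° = (-0.252057,0.967712)
center distance |VC| = r/sin(θ/2) = 11.540236/sin(73.3959°) = 12.042374
C = V + |VC|·bis = (20.1705,-14.2148)
T_A = V + ((C−V)·d_A)·d_A = V + 3.4412·d_A = (26.1492,-24.0856)
T_B = V + ((C−V)·d_B)·d_B = V + 3.4412·d_B = (19.7668,-25.7480)
sweep = 180° − θ = 33.2081°

center=(20.1705,-14.2148) T_A=(26.1492,-24.0856) T_B=(19.7668,-25.7480) sweep=33.2081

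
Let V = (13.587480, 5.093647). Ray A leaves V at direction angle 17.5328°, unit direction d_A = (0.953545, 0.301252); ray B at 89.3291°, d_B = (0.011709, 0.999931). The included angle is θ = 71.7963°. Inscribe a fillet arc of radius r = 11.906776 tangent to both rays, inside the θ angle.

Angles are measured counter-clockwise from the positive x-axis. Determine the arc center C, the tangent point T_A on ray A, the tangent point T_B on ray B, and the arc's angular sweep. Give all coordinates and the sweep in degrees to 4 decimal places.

bisector direction at 53.4310° = (0.595791,0.803139)
center distance |VC| = r/sin(θ/2) = 11.906776/sin(35.8982°) = 20.306733
C = V + |VC|·bis = (25.6861,21.4028)
T_A = V + ((C−V)·d_A)·d_A = V + 16.4497·d_A = (29.2730,10.0491)
T_B = V + ((C−V)·d_B)·d_B = V + 16.4497·d_B = (13.7801,21.5422)
sweep = 180° − θ = 108.2037°

center=(25.6861,21.4028) T_A=(29.2730,10.0491) T_B=(13.7801,21.5422) sweep=108.2037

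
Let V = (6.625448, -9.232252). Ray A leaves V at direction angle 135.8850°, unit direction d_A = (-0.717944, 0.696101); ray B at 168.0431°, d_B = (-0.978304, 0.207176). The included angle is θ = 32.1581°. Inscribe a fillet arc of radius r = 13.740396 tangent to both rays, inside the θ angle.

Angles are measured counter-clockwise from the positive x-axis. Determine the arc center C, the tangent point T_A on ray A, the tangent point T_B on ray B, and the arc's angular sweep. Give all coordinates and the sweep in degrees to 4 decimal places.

bisector direction at 151.9640° = (-0.882653,0.470025)
center distance |VC| = r/sin(θ/2) = 13.740396/sin(16.0790°) = 49.610885
C = V + |VC|·bis = (-37.1637,14.0861)
T_A = V + ((C−V)·d_A)·d_A = V + 47.6701·d_A = (-27.5990,23.9510)
T_B = V + ((C−V)·d_B)·d_B = V + 47.6701·d_B = (-40.0104,0.6438)
sweep = 180° − θ = 147.8419°

center=(-37.1637,14.0861) T_A=(-27.5990,23.9510) T_B=(-40.0104,0.6438) sweep=147.8419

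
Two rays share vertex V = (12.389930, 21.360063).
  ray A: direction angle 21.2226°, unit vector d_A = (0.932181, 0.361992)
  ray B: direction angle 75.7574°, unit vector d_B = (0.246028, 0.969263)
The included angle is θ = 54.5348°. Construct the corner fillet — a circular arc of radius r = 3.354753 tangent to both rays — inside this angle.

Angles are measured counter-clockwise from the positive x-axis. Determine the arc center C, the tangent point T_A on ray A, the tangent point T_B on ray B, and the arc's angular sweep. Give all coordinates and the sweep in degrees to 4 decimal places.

center=(17.2429,26.8434) T_A=(18.4573,23.7162) T_B=(13.9913,27.6688) sweep=125.4652

bisector direction at 48.4900° = (0.662751,0.748840)
center distance |VC| = r/sin(θ/2) = 3.354753/sin(27.2674°) = 7.322488
C = V + |VC|·bis = (17.2429,26.8434)
T_A = V + ((C−V)·d_A)·d_A = V + 6.5088·d_A = (18.4573,23.7162)
T_B = V + ((C−V)·d_B)·d_B = V + 6.5088·d_B = (13.9913,27.6688)
sweep = 180° − θ = 125.4652°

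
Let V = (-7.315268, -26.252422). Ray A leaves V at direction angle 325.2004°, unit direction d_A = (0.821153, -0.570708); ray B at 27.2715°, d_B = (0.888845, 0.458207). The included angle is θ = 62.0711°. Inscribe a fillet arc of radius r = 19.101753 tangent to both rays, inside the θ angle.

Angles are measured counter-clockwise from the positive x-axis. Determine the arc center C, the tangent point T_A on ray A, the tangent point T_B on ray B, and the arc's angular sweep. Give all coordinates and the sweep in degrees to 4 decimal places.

center=(29.6546,-28.6847) T_A=(18.7531,-44.3701) T_B=(20.9020,-11.7062) sweep=117.9289

bisector direction at 356.2360° = (0.997843,-0.065648)
center distance |VC| = r/sin(θ/2) = 19.101753/sin(31.0356°) = 37.049789
C = V + |VC|·bis = (29.6546,-28.6847)
T_A = V + ((C−V)·d_A)·d_A = V + 31.7460·d_A = (18.7531,-44.3701)
T_B = V + ((C−V)·d_B)·d_B = V + 31.7460·d_B = (20.9020,-11.7062)
sweep = 180° − θ = 117.9289°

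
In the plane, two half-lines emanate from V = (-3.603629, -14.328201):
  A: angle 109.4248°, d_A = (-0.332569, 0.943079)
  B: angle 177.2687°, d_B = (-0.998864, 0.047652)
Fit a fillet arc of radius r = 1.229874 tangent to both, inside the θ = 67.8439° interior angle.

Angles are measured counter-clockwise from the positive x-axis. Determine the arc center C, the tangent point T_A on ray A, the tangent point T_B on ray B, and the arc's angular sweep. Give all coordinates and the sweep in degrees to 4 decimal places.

bisector direction at 143.3468° = (-0.802263,0.596971)
center distance |VC| = r/sin(θ/2) = 1.229874/sin(33.9220°) = 2.203826
C = V + |VC|·bis = (-5.3717,-13.0126)
T_A = V + ((C−V)·d_A)·d_A = V + 1.8287·d_A = (-4.2118,-12.6036)
T_B = V + ((C−V)·d_B)·d_B = V + 1.8287·d_B = (-5.4303,-14.2411)
sweep = 180° − θ = 112.1561°

center=(-5.3717,-13.0126) T_A=(-4.2118,-12.6036) T_B=(-5.4303,-14.2411) sweep=112.1561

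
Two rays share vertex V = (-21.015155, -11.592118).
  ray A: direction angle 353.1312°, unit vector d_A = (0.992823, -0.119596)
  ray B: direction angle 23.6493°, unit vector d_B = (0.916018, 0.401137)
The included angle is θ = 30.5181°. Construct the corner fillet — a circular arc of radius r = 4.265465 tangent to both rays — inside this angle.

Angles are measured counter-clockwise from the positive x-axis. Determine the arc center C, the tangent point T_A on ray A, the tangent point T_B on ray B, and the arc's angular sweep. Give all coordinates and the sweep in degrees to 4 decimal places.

bisector direction at 8.3902° = (0.989297,0.145915)
center distance |VC| = r/sin(θ/2) = 4.265465/sin(15.2591°) = 16.207184
C = V + |VC|·bis = (-4.9814,-9.2273)
T_A = V + ((C−V)·d_A)·d_A = V + 15.6358·d_A = (-5.4916,-13.4621)
T_B = V + ((C−V)·d_B)·d_B = V + 15.6358·d_B = (-6.6925,-5.3200)
sweep = 180° − θ = 149.4819°

center=(-4.9814,-9.2273) T_A=(-5.4916,-13.4621) T_B=(-6.6925,-5.3200) sweep=149.4819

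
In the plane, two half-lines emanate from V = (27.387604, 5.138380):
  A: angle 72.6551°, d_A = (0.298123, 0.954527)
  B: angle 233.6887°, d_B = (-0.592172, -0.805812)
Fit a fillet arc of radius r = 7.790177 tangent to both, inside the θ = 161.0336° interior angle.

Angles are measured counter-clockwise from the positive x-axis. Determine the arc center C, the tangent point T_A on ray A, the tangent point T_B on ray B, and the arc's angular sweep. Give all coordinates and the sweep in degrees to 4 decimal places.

center=(20.3396,8.7029) T_A=(27.7755,6.3805) T_B=(26.6170,4.0898) sweep=18.9664

bisector direction at 153.1719° = (-0.892365,0.451315)
center distance |VC| = r/sin(θ/2) = 7.790177/sin(80.5168°) = 7.898113
C = V + |VC|·bis = (20.3396,8.7029)
T_A = V + ((C−V)·d_A)·d_A = V + 1.3013·d_A = (27.7755,6.3805)
T_B = V + ((C−V)·d_B)·d_B = V + 1.3013·d_B = (26.6170,4.0898)
sweep = 180° − θ = 18.9664°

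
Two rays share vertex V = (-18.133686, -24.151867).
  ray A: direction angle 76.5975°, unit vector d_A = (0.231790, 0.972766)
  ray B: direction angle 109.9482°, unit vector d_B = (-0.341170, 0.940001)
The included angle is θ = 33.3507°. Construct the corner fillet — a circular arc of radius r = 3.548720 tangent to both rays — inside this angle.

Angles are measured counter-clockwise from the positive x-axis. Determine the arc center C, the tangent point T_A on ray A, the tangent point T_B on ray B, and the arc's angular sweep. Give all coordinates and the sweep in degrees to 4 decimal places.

center=(-18.8397,-11.8049) T_A=(-15.3877,-12.6275) T_B=(-22.1755,-13.0157) sweep=146.6493

bisector direction at 93.2728° = (-0.057091,0.998369)
center distance |VC| = r/sin(θ/2) = 3.548720/sin(16.6754°) = 12.367101
C = V + |VC|·bis = (-18.8397,-11.8049)
T_A = V + ((C−V)·d_A)·d_A = V + 11.8470·d_A = (-15.3877,-12.6275)
T_B = V + ((C−V)·d_B)·d_B = V + 11.8470·d_B = (-22.1755,-13.0157)
sweep = 180° − θ = 146.6493°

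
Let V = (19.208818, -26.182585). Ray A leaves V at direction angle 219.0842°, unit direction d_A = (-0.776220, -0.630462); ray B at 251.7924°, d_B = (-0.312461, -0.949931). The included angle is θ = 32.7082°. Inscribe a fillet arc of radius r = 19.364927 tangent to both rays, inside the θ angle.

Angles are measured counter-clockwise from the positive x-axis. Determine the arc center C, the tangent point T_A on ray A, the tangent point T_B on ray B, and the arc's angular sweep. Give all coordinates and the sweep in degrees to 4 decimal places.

bisector direction at 235.4383° = (-0.567293,-0.823516)
center distance |VC| = r/sin(θ/2) = 19.364927/sin(16.3541°) = 68.774126
C = V + |VC|·bis = (-19.8063,-82.8192)
T_A = V + ((C−V)·d_A)·d_A = V + 65.9915·d_A = (-32.0151,-67.7877)
T_B = V + ((C−V)·d_B)·d_B = V + 65.9915·d_B = (-1.4110,-88.8699)
sweep = 180° − θ = 147.2918°

center=(-19.8063,-82.8192) T_A=(-32.0151,-67.7877) T_B=(-1.4110,-88.8699) sweep=147.2918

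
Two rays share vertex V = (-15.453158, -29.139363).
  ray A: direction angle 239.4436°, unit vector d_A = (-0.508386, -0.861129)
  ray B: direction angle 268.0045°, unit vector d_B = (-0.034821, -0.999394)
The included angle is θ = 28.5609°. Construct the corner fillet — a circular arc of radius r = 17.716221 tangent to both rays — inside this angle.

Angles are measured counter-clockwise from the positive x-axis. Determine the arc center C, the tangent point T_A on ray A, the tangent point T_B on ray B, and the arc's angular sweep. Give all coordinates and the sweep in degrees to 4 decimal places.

bisector direction at 253.7240° = (-0.280264,-0.959923)
center distance |VC| = r/sin(θ/2) = 17.716221/sin(14.2805°) = 71.822025
C = V + |VC|·bis = (-35.5823,-98.0830)
T_A = V + ((C−V)·d_A)·d_A = V + 69.6027·d_A = (-50.8382,-89.0763)
T_B = V + ((C−V)·d_B)·d_B = V + 69.6027·d_B = (-17.8768,-98.6999)
sweep = 180° − θ = 151.4391°

center=(-35.5823,-98.0830) T_A=(-50.8382,-89.0763) T_B=(-17.8768,-98.6999) sweep=151.4391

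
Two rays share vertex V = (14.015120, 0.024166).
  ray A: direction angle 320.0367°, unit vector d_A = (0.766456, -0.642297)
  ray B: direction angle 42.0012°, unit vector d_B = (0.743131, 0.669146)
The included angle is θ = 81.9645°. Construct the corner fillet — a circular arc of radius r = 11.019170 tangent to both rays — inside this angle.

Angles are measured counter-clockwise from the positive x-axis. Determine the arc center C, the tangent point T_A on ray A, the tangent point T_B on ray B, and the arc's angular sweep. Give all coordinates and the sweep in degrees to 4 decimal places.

bisector direction at 1.0190° = (0.999842,0.017783)
center distance |VC| = r/sin(θ/2) = 11.019170/sin(40.9823°) = 16.801993
C = V + |VC|·bis = (30.8145,0.3230)
T_A = V + ((C−V)·d_A)·d_A = V + 12.6840·d_A = (23.7369,-8.1228)
T_B = V + ((C−V)·d_B)·d_B = V + 12.6840·d_B = (23.4410,8.5116)
sweep = 180° − θ = 98.0355°

center=(30.8145,0.3230) T_A=(23.7369,-8.1228) T_B=(23.4410,8.5116) sweep=98.0355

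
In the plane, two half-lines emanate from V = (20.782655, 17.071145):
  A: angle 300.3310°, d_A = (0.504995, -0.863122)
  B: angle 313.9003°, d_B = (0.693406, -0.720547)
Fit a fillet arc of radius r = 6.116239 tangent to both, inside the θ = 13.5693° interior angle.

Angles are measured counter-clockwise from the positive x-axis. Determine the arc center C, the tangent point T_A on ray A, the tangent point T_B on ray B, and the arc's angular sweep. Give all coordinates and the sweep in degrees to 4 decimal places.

bisector direction at 307.1157° = (0.603426,-0.797419)
center distance |VC| = r/sin(θ/2) = 6.116239/sin(6.7847°) = 51.772013
C = V + |VC|·bis = (52.0232,-24.2128)
T_A = V + ((C−V)·d_A)·d_A = V + 51.4095·d_A = (46.7442,-27.3015)
T_B = V + ((C−V)·d_B)·d_B = V + 51.4095·d_B = (56.4303,-19.9718)
sweep = 180° − θ = 166.4307°

center=(52.0232,-24.2128) T_A=(46.7442,-27.3015) T_B=(56.4303,-19.9718) sweep=166.4307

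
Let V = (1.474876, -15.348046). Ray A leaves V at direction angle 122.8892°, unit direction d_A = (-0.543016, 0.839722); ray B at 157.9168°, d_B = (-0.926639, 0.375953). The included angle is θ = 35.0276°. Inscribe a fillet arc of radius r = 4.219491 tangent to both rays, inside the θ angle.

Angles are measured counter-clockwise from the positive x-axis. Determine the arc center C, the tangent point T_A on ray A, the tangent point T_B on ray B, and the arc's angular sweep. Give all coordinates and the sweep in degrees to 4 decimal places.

center=(-9.3291,-6.4111) T_A=(-5.7859,-4.1199) T_B=(-10.9155,-10.3211) sweep=144.9724

bisector direction at 140.4030° = (-0.770547,0.637384)
center distance |VC| = r/sin(θ/2) = 4.219491/sin(17.5138°) = 14.021247
C = V + |VC|·bis = (-9.3291,-6.4111)
T_A = V + ((C−V)·d_A)·d_A = V + 13.3713·d_A = (-5.7859,-4.1199)
T_B = V + ((C−V)·d_B)·d_B = V + 13.3713·d_B = (-10.9155,-10.3211)
sweep = 180° − θ = 144.9724°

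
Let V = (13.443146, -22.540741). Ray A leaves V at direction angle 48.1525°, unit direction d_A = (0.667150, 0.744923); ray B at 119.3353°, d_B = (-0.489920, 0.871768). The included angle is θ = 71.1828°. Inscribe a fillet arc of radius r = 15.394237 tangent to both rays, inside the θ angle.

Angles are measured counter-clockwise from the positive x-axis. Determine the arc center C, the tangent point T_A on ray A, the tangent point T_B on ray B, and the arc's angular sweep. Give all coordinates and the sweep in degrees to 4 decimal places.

bisector direction at 83.7439° = (0.108973,0.994045)
center distance |VC| = r/sin(θ/2) = 15.394237/sin(35.5914°) = 26.450537
C = V + |VC|·bis = (16.3255,3.7523)
T_A = V + ((C−V)·d_A)·d_A = V + 21.5093·d_A = (27.7931,-6.5180)
T_B = V + ((C−V)·d_B)·d_B = V + 21.5093·d_B = (2.9053,-3.7897)
sweep = 180° − θ = 108.8172°

center=(16.3255,3.7523) T_A=(27.7931,-6.5180) T_B=(2.9053,-3.7897) sweep=108.8172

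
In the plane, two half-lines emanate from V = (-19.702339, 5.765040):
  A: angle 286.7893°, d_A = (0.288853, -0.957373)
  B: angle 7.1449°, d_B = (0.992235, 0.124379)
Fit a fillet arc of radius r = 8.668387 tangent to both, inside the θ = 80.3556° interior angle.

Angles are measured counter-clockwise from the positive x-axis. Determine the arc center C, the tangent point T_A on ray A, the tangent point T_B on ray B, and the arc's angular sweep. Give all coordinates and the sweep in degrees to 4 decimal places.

bisector direction at 326.9671° = (0.838358,-0.545121)
center distance |VC| = r/sin(θ/2) = 8.668387/sin(40.1778°) = 13.435991
C = V + |VC|·bis = (-8.4382,-1.5592)
T_A = V + ((C−V)·d_A)·d_A = V + 10.2657·d_A = (-16.7371,-4.0631)
T_B = V + ((C−V)·d_B)·d_B = V + 10.2657·d_B = (-9.5163,7.0419)
sweep = 180° − θ = 99.6444°

center=(-8.4382,-1.5592) T_A=(-16.7371,-4.0631) T_B=(-9.5163,7.0419) sweep=99.6444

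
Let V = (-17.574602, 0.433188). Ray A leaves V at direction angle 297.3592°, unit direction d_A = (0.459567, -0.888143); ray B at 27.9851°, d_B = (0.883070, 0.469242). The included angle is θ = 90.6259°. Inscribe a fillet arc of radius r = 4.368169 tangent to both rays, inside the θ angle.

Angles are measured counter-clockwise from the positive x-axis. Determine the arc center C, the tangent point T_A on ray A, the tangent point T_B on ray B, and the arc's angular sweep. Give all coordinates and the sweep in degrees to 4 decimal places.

center=(-11.7094,-1.3968) T_A=(-15.5889,-3.4042) T_B=(-13.7591,2.4606) sweep=89.3741

bisector direction at 342.6721° = (0.954616,-0.297839)
center distance |VC| = r/sin(θ/2) = 4.368169/sin(45.3130°) = 6.144057
C = V + |VC|·bis = (-11.7094,-1.3968)
T_A = V + ((C−V)·d_A)·d_A = V + 4.3207·d_A = (-15.5889,-3.4042)
T_B = V + ((C−V)·d_B)·d_B = V + 4.3207·d_B = (-13.7591,2.4606)
sweep = 180° − θ = 89.3741°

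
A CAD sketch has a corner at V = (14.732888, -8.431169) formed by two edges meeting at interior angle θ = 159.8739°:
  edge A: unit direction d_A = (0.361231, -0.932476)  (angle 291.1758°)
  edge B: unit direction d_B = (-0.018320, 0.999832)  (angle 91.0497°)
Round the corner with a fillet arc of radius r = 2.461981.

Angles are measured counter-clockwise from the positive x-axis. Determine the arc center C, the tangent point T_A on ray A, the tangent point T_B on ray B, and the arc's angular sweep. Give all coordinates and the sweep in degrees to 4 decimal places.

bisector direction at 11.1128° = (0.981250,0.192740)
center distance |VC| = r/sin(θ/2) = 2.461981/sin(79.9369°) = 2.500448
C = V + |VC|·bis = (17.1865,-7.9492)
T_A = V + ((C−V)·d_A)·d_A = V + 0.4369·d_A = (14.8907,-8.8386)
T_B = V + ((C−V)·d_B)·d_B = V + 0.4369·d_B = (14.7249,-7.9943)
sweep = 180° − θ = 20.1261°

center=(17.1865,-7.9492) T_A=(14.8907,-8.8386) T_B=(14.7249,-7.9943) sweep=20.1261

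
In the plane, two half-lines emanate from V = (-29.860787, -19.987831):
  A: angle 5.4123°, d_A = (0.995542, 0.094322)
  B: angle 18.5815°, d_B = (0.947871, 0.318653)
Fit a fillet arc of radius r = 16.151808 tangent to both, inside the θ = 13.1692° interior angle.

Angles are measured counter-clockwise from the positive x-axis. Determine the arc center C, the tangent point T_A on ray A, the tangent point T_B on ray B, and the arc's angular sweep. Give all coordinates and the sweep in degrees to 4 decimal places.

bisector direction at 11.9969° = (0.978159,0.207859)
center distance |VC| = r/sin(θ/2) = 16.151808/sin(6.5846°) = 140.854516
C = V + |VC|·bis = (107.9173,9.2900)
T_A = V + ((C−V)·d_A)·d_A = V + 139.9254·d_A = (109.4408,-6.7898)
T_B = V + ((C−V)·d_B)·d_B = V + 139.9254·d_B = (102.7705,24.5999)
sweep = 180° − θ = 166.8308°

center=(107.9173,9.2900) T_A=(109.4408,-6.7898) T_B=(102.7705,24.5999) sweep=166.8308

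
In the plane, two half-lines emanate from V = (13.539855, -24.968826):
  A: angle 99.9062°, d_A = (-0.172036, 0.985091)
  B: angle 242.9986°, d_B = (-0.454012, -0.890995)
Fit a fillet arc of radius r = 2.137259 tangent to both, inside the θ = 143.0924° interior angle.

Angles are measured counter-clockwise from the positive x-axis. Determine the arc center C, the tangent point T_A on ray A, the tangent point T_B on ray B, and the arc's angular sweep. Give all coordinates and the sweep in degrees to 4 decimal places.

center=(11.3118,-24.6339) T_A=(13.4172,-24.2663) T_B=(13.2161,-25.6043) sweep=36.9076

bisector direction at 171.4524° = (-0.988893,0.148631)
center distance |VC| = r/sin(θ/2) = 2.137259/sin(71.5462°) = 2.253116
C = V + |VC|·bis = (11.3118,-24.6339)
T_A = V + ((C−V)·d_A)·d_A = V + 0.7132·d_A = (13.4172,-24.2663)
T_B = V + ((C−V)·d_B)·d_B = V + 0.7132·d_B = (13.2161,-25.6043)
sweep = 180° − θ = 36.9076°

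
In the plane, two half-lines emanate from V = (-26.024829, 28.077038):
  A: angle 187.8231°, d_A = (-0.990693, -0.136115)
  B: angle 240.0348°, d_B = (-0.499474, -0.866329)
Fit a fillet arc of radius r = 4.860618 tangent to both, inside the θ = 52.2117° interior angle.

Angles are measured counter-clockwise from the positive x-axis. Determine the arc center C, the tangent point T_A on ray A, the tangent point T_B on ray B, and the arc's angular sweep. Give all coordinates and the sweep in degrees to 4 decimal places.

bisector direction at 213.9290° = (-0.829730,-0.558164)
center distance |VC| = r/sin(θ/2) = 4.860618/sin(26.1059°) = 11.046084
C = V + |VC|·bis = (-35.1901,21.9115)
T_A = V + ((C−V)·d_A)·d_A = V + 9.9192·d_A = (-35.8517,26.7269)
T_B = V + ((C−V)·d_B)·d_B = V + 9.9192·d_B = (-30.9792,19.4838)
sweep = 180° − θ = 127.7883°

center=(-35.1901,21.9115) T_A=(-35.8517,26.7269) T_B=(-30.9792,19.4838) sweep=127.7883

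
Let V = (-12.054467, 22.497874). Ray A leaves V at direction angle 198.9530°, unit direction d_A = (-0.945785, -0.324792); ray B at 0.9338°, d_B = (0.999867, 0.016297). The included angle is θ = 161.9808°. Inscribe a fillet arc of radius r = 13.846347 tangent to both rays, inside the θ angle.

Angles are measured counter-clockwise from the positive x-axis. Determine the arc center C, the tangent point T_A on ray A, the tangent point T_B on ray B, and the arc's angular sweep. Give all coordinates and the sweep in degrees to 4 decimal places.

bisector direction at 279.9434° = (0.172675,-0.984979)
center distance |VC| = r/sin(θ/2) = 13.846347/sin(80.9904°) = 14.019316
C = V + |VC|·bis = (-9.6337,8.6891)
T_A = V + ((C−V)·d_A)·d_A = V + 2.1954·d_A = (-14.1309,21.7848)
T_B = V + ((C−V)·d_B)·d_B = V + 2.1954·d_B = (-9.8593,22.5337)
sweep = 180° − θ = 18.0192°

center=(-9.6337,8.6891) T_A=(-14.1309,21.7848) T_B=(-9.8593,22.5337) sweep=18.0192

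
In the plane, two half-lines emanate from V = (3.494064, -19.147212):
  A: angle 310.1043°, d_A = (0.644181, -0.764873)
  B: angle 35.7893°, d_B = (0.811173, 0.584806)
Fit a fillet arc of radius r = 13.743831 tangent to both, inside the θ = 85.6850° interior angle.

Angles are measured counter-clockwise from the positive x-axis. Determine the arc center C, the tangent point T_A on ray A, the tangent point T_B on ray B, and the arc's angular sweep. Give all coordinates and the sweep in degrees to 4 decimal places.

bisector direction at 352.9468° = (0.992433,-0.122791)
center distance |VC| = r/sin(θ/2) = 13.743831/sin(42.8425°) = 20.211951
C = V + |VC|·bis = (23.5531,-21.6291)
T_A = V + ((C−V)·d_A)·d_A = V + 14.8199·d_A = (13.0408,-30.4826)
T_B = V + ((C−V)·d_B)·d_B = V + 14.8199·d_B = (15.5156,-10.4804)
sweep = 180° − θ = 94.3150°

center=(23.5531,-21.6291) T_A=(13.0408,-30.4826) T_B=(15.5156,-10.4804) sweep=94.3150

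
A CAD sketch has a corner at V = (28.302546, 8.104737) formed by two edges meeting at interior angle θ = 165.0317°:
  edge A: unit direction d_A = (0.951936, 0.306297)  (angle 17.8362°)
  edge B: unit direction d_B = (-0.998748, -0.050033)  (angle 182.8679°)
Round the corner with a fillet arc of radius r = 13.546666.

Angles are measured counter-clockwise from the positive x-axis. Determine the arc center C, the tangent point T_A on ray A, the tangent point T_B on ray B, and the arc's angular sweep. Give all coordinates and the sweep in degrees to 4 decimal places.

center=(25.8473,21.5454) T_A=(29.9966,8.6498) T_B=(26.5251,8.0157) sweep=14.9683

bisector direction at 100.3521° = (-0.179696,0.983722)
center distance |VC| = r/sin(θ/2) = 13.546666/sin(82.5159°) = 13.663063
C = V + |VC|·bis = (25.8473,21.5454)
T_A = V + ((C−V)·d_A)·d_A = V + 1.7796·d_A = (29.9966,8.6498)
T_B = V + ((C−V)·d_B)·d_B = V + 1.7796·d_B = (26.5251,8.0157)
sweep = 180° − θ = 14.9683°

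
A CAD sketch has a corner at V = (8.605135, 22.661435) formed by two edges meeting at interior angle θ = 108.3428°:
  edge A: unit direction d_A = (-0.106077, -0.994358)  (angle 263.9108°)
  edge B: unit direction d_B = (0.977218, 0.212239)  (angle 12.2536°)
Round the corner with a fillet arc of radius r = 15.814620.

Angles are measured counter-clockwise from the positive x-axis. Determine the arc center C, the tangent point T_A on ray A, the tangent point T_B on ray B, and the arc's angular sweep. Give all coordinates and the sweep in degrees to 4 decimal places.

center=(23.1194,9.6304) T_A=(7.3940,11.3080) T_B=(19.7629,25.0848) sweep=71.6572

bisector direction at 318.0822° = (0.744104,-0.668064)
center distance |VC| = r/sin(θ/2) = 15.814620/sin(54.1714°) = 19.505638
C = V + |VC|·bis = (23.1194,9.6304)
T_A = V + ((C−V)·d_A)·d_A = V + 11.4179·d_A = (7.3940,11.3080)
T_B = V + ((C−V)·d_B)·d_B = V + 11.4179·d_B = (19.7629,25.0848)
sweep = 180° − θ = 71.6572°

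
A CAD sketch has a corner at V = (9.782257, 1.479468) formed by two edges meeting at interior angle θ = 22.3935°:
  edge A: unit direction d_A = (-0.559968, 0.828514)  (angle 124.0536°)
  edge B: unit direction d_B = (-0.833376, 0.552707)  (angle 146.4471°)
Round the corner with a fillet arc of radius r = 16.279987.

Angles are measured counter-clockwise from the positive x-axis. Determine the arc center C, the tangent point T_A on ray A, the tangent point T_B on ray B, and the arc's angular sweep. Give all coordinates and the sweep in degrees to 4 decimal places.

center=(-49.7602,60.5039) T_A=(-36.2720,69.6201) T_B=(-58.7583,46.9365) sweep=157.6065

bisector direction at 135.2503° = (-0.710190,0.704010)
center distance |VC| = r/sin(θ/2) = 16.279987/sin(11.1967°) = 83.840227
C = V + |VC|·bis = (-49.7602,60.5039)
T_A = V + ((C−V)·d_A)·d_A = V + 82.2444·d_A = (-36.2720,69.6201)
T_B = V + ((C−V)·d_B)·d_B = V + 82.2444·d_B = (-58.7583,46.9365)
sweep = 180° − θ = 157.6065°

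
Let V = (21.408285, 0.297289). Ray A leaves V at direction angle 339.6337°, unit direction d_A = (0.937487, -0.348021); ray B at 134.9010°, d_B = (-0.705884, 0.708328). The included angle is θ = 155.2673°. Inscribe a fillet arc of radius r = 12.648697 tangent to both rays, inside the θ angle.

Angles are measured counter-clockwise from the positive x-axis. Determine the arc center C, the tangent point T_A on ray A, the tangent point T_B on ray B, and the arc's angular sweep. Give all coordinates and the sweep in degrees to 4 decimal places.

center=(28.4101,11.1901) T_A=(24.0081,-0.6678) T_B=(19.4507,2.2616) sweep=24.7327

bisector direction at 57.2673° = (0.540720,0.841203)
center distance |VC| = r/sin(θ/2) = 12.648697/sin(77.6337°) = 12.949140
C = V + |VC|·bis = (28.4101,11.1901)
T_A = V + ((C−V)·d_A)·d_A = V + 2.7732·d_A = (24.0081,-0.6678)
T_B = V + ((C−V)·d_B)·d_B = V + 2.7732·d_B = (19.4507,2.2616)
sweep = 180° − θ = 24.7327°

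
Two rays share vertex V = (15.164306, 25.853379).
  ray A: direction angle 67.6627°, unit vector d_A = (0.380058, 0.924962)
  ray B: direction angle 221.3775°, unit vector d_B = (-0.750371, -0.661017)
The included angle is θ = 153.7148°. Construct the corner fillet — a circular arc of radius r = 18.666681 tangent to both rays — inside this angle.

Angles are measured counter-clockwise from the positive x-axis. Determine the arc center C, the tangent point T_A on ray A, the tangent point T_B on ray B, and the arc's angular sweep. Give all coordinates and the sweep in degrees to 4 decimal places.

center=(-0.4452,36.9793) T_A=(16.8208,29.8848) T_B=(11.8938,22.9723) sweep=26.2852

bisector direction at 144.5201° = (-0.814319,0.580417)
center distance |VC| = r/sin(θ/2) = 18.666681/sin(76.8574°) = 19.168765
C = V + |VC|·bis = (-0.4452,36.9793)
T_A = V + ((C−V)·d_A)·d_A = V + 4.3585·d_A = (16.8208,29.8848)
T_B = V + ((C−V)·d_B)·d_B = V + 4.3585·d_B = (11.8938,22.9723)
sweep = 180° − θ = 26.2852°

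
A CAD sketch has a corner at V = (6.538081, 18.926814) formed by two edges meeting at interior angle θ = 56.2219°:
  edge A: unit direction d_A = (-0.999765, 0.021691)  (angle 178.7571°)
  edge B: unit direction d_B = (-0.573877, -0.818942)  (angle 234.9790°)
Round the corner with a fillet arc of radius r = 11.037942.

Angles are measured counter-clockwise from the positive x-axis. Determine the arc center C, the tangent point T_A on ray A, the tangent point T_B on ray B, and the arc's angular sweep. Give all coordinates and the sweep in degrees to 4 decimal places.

center=(-14.3592,8.3397) T_A=(-14.1198,19.3750) T_B=(-5.3198,2.0052) sweep=123.7781

bisector direction at 206.8681° = (-0.892050,-0.451937)
center distance |VC| = r/sin(θ/2) = 11.037942/sin(28.1109°) = 23.426146
C = V + |VC|·bis = (-14.3592,8.3397)
T_A = V + ((C−V)·d_A)·d_A = V + 20.6627·d_A = (-14.1198,19.3750)
T_B = V + ((C−V)·d_B)·d_B = V + 20.6627·d_B = (-5.3198,2.0052)
sweep = 180° − θ = 123.7781°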